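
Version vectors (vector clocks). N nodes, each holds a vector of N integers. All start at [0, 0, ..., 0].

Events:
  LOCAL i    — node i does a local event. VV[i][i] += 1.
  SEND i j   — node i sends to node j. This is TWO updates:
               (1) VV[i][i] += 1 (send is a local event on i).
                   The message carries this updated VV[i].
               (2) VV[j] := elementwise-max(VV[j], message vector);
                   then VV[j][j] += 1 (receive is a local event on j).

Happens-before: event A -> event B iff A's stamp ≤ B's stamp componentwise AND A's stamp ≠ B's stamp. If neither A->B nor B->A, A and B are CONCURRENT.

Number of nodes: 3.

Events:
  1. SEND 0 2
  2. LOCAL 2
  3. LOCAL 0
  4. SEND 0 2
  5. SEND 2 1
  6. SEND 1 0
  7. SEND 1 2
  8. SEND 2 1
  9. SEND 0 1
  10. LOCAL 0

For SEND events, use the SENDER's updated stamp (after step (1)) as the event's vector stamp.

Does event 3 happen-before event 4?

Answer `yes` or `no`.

Answer: yes

Derivation:
Initial: VV[0]=[0, 0, 0]
Initial: VV[1]=[0, 0, 0]
Initial: VV[2]=[0, 0, 0]
Event 1: SEND 0->2: VV[0][0]++ -> VV[0]=[1, 0, 0], msg_vec=[1, 0, 0]; VV[2]=max(VV[2],msg_vec) then VV[2][2]++ -> VV[2]=[1, 0, 1]
Event 2: LOCAL 2: VV[2][2]++ -> VV[2]=[1, 0, 2]
Event 3: LOCAL 0: VV[0][0]++ -> VV[0]=[2, 0, 0]
Event 4: SEND 0->2: VV[0][0]++ -> VV[0]=[3, 0, 0], msg_vec=[3, 0, 0]; VV[2]=max(VV[2],msg_vec) then VV[2][2]++ -> VV[2]=[3, 0, 3]
Event 5: SEND 2->1: VV[2][2]++ -> VV[2]=[3, 0, 4], msg_vec=[3, 0, 4]; VV[1]=max(VV[1],msg_vec) then VV[1][1]++ -> VV[1]=[3, 1, 4]
Event 6: SEND 1->0: VV[1][1]++ -> VV[1]=[3, 2, 4], msg_vec=[3, 2, 4]; VV[0]=max(VV[0],msg_vec) then VV[0][0]++ -> VV[0]=[4, 2, 4]
Event 7: SEND 1->2: VV[1][1]++ -> VV[1]=[3, 3, 4], msg_vec=[3, 3, 4]; VV[2]=max(VV[2],msg_vec) then VV[2][2]++ -> VV[2]=[3, 3, 5]
Event 8: SEND 2->1: VV[2][2]++ -> VV[2]=[3, 3, 6], msg_vec=[3, 3, 6]; VV[1]=max(VV[1],msg_vec) then VV[1][1]++ -> VV[1]=[3, 4, 6]
Event 9: SEND 0->1: VV[0][0]++ -> VV[0]=[5, 2, 4], msg_vec=[5, 2, 4]; VV[1]=max(VV[1],msg_vec) then VV[1][1]++ -> VV[1]=[5, 5, 6]
Event 10: LOCAL 0: VV[0][0]++ -> VV[0]=[6, 2, 4]
Event 3 stamp: [2, 0, 0]
Event 4 stamp: [3, 0, 0]
[2, 0, 0] <= [3, 0, 0]? True. Equal? False. Happens-before: True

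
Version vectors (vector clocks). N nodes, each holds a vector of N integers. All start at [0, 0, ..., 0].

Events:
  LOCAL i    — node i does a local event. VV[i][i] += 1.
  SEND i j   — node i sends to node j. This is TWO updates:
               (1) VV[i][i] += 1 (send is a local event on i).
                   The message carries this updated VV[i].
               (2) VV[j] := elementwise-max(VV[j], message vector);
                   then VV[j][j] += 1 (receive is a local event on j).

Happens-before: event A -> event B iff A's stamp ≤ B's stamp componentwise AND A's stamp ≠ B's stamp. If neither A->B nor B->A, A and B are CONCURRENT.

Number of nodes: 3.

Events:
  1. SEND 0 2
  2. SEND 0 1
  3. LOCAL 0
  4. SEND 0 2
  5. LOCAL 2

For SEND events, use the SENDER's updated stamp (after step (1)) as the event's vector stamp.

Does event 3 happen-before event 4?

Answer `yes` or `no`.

Initial: VV[0]=[0, 0, 0]
Initial: VV[1]=[0, 0, 0]
Initial: VV[2]=[0, 0, 0]
Event 1: SEND 0->2: VV[0][0]++ -> VV[0]=[1, 0, 0], msg_vec=[1, 0, 0]; VV[2]=max(VV[2],msg_vec) then VV[2][2]++ -> VV[2]=[1, 0, 1]
Event 2: SEND 0->1: VV[0][0]++ -> VV[0]=[2, 0, 0], msg_vec=[2, 0, 0]; VV[1]=max(VV[1],msg_vec) then VV[1][1]++ -> VV[1]=[2, 1, 0]
Event 3: LOCAL 0: VV[0][0]++ -> VV[0]=[3, 0, 0]
Event 4: SEND 0->2: VV[0][0]++ -> VV[0]=[4, 0, 0], msg_vec=[4, 0, 0]; VV[2]=max(VV[2],msg_vec) then VV[2][2]++ -> VV[2]=[4, 0, 2]
Event 5: LOCAL 2: VV[2][2]++ -> VV[2]=[4, 0, 3]
Event 3 stamp: [3, 0, 0]
Event 4 stamp: [4, 0, 0]
[3, 0, 0] <= [4, 0, 0]? True. Equal? False. Happens-before: True

Answer: yes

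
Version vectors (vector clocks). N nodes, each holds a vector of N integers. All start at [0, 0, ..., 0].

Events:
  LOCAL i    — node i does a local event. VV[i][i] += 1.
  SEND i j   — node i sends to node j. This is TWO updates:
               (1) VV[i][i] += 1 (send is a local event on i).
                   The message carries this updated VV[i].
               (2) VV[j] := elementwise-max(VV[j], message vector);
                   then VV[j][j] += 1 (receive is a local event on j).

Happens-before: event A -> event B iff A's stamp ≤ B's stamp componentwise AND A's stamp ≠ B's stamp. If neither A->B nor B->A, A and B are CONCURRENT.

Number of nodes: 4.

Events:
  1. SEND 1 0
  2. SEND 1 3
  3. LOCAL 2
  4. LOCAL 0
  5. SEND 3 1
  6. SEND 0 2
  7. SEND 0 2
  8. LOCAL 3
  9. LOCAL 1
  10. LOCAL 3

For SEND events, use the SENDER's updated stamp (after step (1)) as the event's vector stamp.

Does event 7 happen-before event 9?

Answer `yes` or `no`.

Initial: VV[0]=[0, 0, 0, 0]
Initial: VV[1]=[0, 0, 0, 0]
Initial: VV[2]=[0, 0, 0, 0]
Initial: VV[3]=[0, 0, 0, 0]
Event 1: SEND 1->0: VV[1][1]++ -> VV[1]=[0, 1, 0, 0], msg_vec=[0, 1, 0, 0]; VV[0]=max(VV[0],msg_vec) then VV[0][0]++ -> VV[0]=[1, 1, 0, 0]
Event 2: SEND 1->3: VV[1][1]++ -> VV[1]=[0, 2, 0, 0], msg_vec=[0, 2, 0, 0]; VV[3]=max(VV[3],msg_vec) then VV[3][3]++ -> VV[3]=[0, 2, 0, 1]
Event 3: LOCAL 2: VV[2][2]++ -> VV[2]=[0, 0, 1, 0]
Event 4: LOCAL 0: VV[0][0]++ -> VV[0]=[2, 1, 0, 0]
Event 5: SEND 3->1: VV[3][3]++ -> VV[3]=[0, 2, 0, 2], msg_vec=[0, 2, 0, 2]; VV[1]=max(VV[1],msg_vec) then VV[1][1]++ -> VV[1]=[0, 3, 0, 2]
Event 6: SEND 0->2: VV[0][0]++ -> VV[0]=[3, 1, 0, 0], msg_vec=[3, 1, 0, 0]; VV[2]=max(VV[2],msg_vec) then VV[2][2]++ -> VV[2]=[3, 1, 2, 0]
Event 7: SEND 0->2: VV[0][0]++ -> VV[0]=[4, 1, 0, 0], msg_vec=[4, 1, 0, 0]; VV[2]=max(VV[2],msg_vec) then VV[2][2]++ -> VV[2]=[4, 1, 3, 0]
Event 8: LOCAL 3: VV[3][3]++ -> VV[3]=[0, 2, 0, 3]
Event 9: LOCAL 1: VV[1][1]++ -> VV[1]=[0, 4, 0, 2]
Event 10: LOCAL 3: VV[3][3]++ -> VV[3]=[0, 2, 0, 4]
Event 7 stamp: [4, 1, 0, 0]
Event 9 stamp: [0, 4, 0, 2]
[4, 1, 0, 0] <= [0, 4, 0, 2]? False. Equal? False. Happens-before: False

Answer: no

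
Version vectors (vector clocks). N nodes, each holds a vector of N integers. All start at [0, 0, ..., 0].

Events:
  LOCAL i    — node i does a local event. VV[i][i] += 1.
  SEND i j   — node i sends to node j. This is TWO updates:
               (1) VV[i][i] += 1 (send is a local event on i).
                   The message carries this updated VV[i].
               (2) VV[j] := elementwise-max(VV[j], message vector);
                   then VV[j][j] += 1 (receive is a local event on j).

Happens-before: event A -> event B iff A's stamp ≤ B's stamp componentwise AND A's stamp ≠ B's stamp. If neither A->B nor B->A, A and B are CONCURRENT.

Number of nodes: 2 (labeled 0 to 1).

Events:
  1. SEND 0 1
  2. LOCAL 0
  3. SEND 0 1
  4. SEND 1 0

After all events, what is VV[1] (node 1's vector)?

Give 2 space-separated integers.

Initial: VV[0]=[0, 0]
Initial: VV[1]=[0, 0]
Event 1: SEND 0->1: VV[0][0]++ -> VV[0]=[1, 0], msg_vec=[1, 0]; VV[1]=max(VV[1],msg_vec) then VV[1][1]++ -> VV[1]=[1, 1]
Event 2: LOCAL 0: VV[0][0]++ -> VV[0]=[2, 0]
Event 3: SEND 0->1: VV[0][0]++ -> VV[0]=[3, 0], msg_vec=[3, 0]; VV[1]=max(VV[1],msg_vec) then VV[1][1]++ -> VV[1]=[3, 2]
Event 4: SEND 1->0: VV[1][1]++ -> VV[1]=[3, 3], msg_vec=[3, 3]; VV[0]=max(VV[0],msg_vec) then VV[0][0]++ -> VV[0]=[4, 3]
Final vectors: VV[0]=[4, 3]; VV[1]=[3, 3]

Answer: 3 3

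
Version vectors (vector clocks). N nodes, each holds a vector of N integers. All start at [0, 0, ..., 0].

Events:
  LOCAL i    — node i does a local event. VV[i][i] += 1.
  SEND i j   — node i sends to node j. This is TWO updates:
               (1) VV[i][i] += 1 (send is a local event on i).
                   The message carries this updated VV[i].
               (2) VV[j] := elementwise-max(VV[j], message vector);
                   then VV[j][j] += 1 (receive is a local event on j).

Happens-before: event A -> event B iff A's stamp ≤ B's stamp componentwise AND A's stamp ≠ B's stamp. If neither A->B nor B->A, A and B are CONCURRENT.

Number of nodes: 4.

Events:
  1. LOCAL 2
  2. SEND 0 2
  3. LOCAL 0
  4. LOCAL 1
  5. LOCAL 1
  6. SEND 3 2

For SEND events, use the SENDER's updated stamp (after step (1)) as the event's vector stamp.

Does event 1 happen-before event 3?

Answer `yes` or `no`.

Initial: VV[0]=[0, 0, 0, 0]
Initial: VV[1]=[0, 0, 0, 0]
Initial: VV[2]=[0, 0, 0, 0]
Initial: VV[3]=[0, 0, 0, 0]
Event 1: LOCAL 2: VV[2][2]++ -> VV[2]=[0, 0, 1, 0]
Event 2: SEND 0->2: VV[0][0]++ -> VV[0]=[1, 0, 0, 0], msg_vec=[1, 0, 0, 0]; VV[2]=max(VV[2],msg_vec) then VV[2][2]++ -> VV[2]=[1, 0, 2, 0]
Event 3: LOCAL 0: VV[0][0]++ -> VV[0]=[2, 0, 0, 0]
Event 4: LOCAL 1: VV[1][1]++ -> VV[1]=[0, 1, 0, 0]
Event 5: LOCAL 1: VV[1][1]++ -> VV[1]=[0, 2, 0, 0]
Event 6: SEND 3->2: VV[3][3]++ -> VV[3]=[0, 0, 0, 1], msg_vec=[0, 0, 0, 1]; VV[2]=max(VV[2],msg_vec) then VV[2][2]++ -> VV[2]=[1, 0, 3, 1]
Event 1 stamp: [0, 0, 1, 0]
Event 3 stamp: [2, 0, 0, 0]
[0, 0, 1, 0] <= [2, 0, 0, 0]? False. Equal? False. Happens-before: False

Answer: no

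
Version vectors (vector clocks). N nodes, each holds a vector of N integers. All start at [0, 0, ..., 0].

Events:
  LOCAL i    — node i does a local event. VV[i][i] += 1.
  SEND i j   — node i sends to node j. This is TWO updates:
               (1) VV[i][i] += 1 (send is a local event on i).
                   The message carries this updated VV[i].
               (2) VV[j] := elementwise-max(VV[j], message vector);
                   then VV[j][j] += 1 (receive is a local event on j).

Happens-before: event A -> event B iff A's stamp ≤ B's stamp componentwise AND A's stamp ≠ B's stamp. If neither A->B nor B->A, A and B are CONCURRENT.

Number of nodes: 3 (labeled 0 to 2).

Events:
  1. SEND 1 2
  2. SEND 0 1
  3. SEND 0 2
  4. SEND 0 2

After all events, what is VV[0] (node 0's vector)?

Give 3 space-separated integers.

Initial: VV[0]=[0, 0, 0]
Initial: VV[1]=[0, 0, 0]
Initial: VV[2]=[0, 0, 0]
Event 1: SEND 1->2: VV[1][1]++ -> VV[1]=[0, 1, 0], msg_vec=[0, 1, 0]; VV[2]=max(VV[2],msg_vec) then VV[2][2]++ -> VV[2]=[0, 1, 1]
Event 2: SEND 0->1: VV[0][0]++ -> VV[0]=[1, 0, 0], msg_vec=[1, 0, 0]; VV[1]=max(VV[1],msg_vec) then VV[1][1]++ -> VV[1]=[1, 2, 0]
Event 3: SEND 0->2: VV[0][0]++ -> VV[0]=[2, 0, 0], msg_vec=[2, 0, 0]; VV[2]=max(VV[2],msg_vec) then VV[2][2]++ -> VV[2]=[2, 1, 2]
Event 4: SEND 0->2: VV[0][0]++ -> VV[0]=[3, 0, 0], msg_vec=[3, 0, 0]; VV[2]=max(VV[2],msg_vec) then VV[2][2]++ -> VV[2]=[3, 1, 3]
Final vectors: VV[0]=[3, 0, 0]; VV[1]=[1, 2, 0]; VV[2]=[3, 1, 3]

Answer: 3 0 0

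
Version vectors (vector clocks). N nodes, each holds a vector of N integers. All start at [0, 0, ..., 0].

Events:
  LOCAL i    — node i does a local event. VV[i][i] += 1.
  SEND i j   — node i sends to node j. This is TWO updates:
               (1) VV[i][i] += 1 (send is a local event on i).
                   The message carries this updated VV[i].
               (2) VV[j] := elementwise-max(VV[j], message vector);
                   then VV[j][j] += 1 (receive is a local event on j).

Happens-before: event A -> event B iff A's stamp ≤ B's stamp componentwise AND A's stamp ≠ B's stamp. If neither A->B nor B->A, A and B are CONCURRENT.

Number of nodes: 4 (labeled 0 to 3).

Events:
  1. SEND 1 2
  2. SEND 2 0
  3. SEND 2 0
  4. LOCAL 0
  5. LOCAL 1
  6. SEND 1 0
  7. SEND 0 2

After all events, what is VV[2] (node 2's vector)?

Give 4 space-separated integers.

Answer: 5 3 4 0

Derivation:
Initial: VV[0]=[0, 0, 0, 0]
Initial: VV[1]=[0, 0, 0, 0]
Initial: VV[2]=[0, 0, 0, 0]
Initial: VV[3]=[0, 0, 0, 0]
Event 1: SEND 1->2: VV[1][1]++ -> VV[1]=[0, 1, 0, 0], msg_vec=[0, 1, 0, 0]; VV[2]=max(VV[2],msg_vec) then VV[2][2]++ -> VV[2]=[0, 1, 1, 0]
Event 2: SEND 2->0: VV[2][2]++ -> VV[2]=[0, 1, 2, 0], msg_vec=[0, 1, 2, 0]; VV[0]=max(VV[0],msg_vec) then VV[0][0]++ -> VV[0]=[1, 1, 2, 0]
Event 3: SEND 2->0: VV[2][2]++ -> VV[2]=[0, 1, 3, 0], msg_vec=[0, 1, 3, 0]; VV[0]=max(VV[0],msg_vec) then VV[0][0]++ -> VV[0]=[2, 1, 3, 0]
Event 4: LOCAL 0: VV[0][0]++ -> VV[0]=[3, 1, 3, 0]
Event 5: LOCAL 1: VV[1][1]++ -> VV[1]=[0, 2, 0, 0]
Event 6: SEND 1->0: VV[1][1]++ -> VV[1]=[0, 3, 0, 0], msg_vec=[0, 3, 0, 0]; VV[0]=max(VV[0],msg_vec) then VV[0][0]++ -> VV[0]=[4, 3, 3, 0]
Event 7: SEND 0->2: VV[0][0]++ -> VV[0]=[5, 3, 3, 0], msg_vec=[5, 3, 3, 0]; VV[2]=max(VV[2],msg_vec) then VV[2][2]++ -> VV[2]=[5, 3, 4, 0]
Final vectors: VV[0]=[5, 3, 3, 0]; VV[1]=[0, 3, 0, 0]; VV[2]=[5, 3, 4, 0]; VV[3]=[0, 0, 0, 0]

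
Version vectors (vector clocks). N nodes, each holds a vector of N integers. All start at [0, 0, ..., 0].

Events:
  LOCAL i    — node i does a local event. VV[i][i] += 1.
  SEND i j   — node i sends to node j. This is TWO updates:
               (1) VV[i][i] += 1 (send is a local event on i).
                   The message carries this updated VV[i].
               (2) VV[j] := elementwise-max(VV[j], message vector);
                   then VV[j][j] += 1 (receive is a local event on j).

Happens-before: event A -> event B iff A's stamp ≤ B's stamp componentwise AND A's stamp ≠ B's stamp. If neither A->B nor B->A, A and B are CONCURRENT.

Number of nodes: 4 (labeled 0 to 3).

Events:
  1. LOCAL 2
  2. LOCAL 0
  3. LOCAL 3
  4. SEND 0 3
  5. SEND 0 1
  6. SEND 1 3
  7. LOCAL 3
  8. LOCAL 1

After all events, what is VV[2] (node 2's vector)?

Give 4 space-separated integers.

Answer: 0 0 1 0

Derivation:
Initial: VV[0]=[0, 0, 0, 0]
Initial: VV[1]=[0, 0, 0, 0]
Initial: VV[2]=[0, 0, 0, 0]
Initial: VV[3]=[0, 0, 0, 0]
Event 1: LOCAL 2: VV[2][2]++ -> VV[2]=[0, 0, 1, 0]
Event 2: LOCAL 0: VV[0][0]++ -> VV[0]=[1, 0, 0, 0]
Event 3: LOCAL 3: VV[3][3]++ -> VV[3]=[0, 0, 0, 1]
Event 4: SEND 0->3: VV[0][0]++ -> VV[0]=[2, 0, 0, 0], msg_vec=[2, 0, 0, 0]; VV[3]=max(VV[3],msg_vec) then VV[3][3]++ -> VV[3]=[2, 0, 0, 2]
Event 5: SEND 0->1: VV[0][0]++ -> VV[0]=[3, 0, 0, 0], msg_vec=[3, 0, 0, 0]; VV[1]=max(VV[1],msg_vec) then VV[1][1]++ -> VV[1]=[3, 1, 0, 0]
Event 6: SEND 1->3: VV[1][1]++ -> VV[1]=[3, 2, 0, 0], msg_vec=[3, 2, 0, 0]; VV[3]=max(VV[3],msg_vec) then VV[3][3]++ -> VV[3]=[3, 2, 0, 3]
Event 7: LOCAL 3: VV[3][3]++ -> VV[3]=[3, 2, 0, 4]
Event 8: LOCAL 1: VV[1][1]++ -> VV[1]=[3, 3, 0, 0]
Final vectors: VV[0]=[3, 0, 0, 0]; VV[1]=[3, 3, 0, 0]; VV[2]=[0, 0, 1, 0]; VV[3]=[3, 2, 0, 4]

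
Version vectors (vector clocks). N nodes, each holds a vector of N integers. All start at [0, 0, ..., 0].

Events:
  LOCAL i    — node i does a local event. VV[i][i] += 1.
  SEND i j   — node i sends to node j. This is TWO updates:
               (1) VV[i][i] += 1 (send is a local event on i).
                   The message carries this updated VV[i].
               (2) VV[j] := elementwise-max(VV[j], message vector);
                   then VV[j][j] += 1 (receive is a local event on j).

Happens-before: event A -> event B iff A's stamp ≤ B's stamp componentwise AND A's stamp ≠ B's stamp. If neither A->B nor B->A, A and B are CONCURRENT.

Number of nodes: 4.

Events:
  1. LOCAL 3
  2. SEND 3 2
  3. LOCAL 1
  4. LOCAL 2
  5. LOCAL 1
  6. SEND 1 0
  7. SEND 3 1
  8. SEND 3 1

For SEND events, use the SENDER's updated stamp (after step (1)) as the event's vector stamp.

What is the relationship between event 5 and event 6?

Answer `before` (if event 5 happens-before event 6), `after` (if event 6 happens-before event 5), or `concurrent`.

Answer: before

Derivation:
Initial: VV[0]=[0, 0, 0, 0]
Initial: VV[1]=[0, 0, 0, 0]
Initial: VV[2]=[0, 0, 0, 0]
Initial: VV[3]=[0, 0, 0, 0]
Event 1: LOCAL 3: VV[3][3]++ -> VV[3]=[0, 0, 0, 1]
Event 2: SEND 3->2: VV[3][3]++ -> VV[3]=[0, 0, 0, 2], msg_vec=[0, 0, 0, 2]; VV[2]=max(VV[2],msg_vec) then VV[2][2]++ -> VV[2]=[0, 0, 1, 2]
Event 3: LOCAL 1: VV[1][1]++ -> VV[1]=[0, 1, 0, 0]
Event 4: LOCAL 2: VV[2][2]++ -> VV[2]=[0, 0, 2, 2]
Event 5: LOCAL 1: VV[1][1]++ -> VV[1]=[0, 2, 0, 0]
Event 6: SEND 1->0: VV[1][1]++ -> VV[1]=[0, 3, 0, 0], msg_vec=[0, 3, 0, 0]; VV[0]=max(VV[0],msg_vec) then VV[0][0]++ -> VV[0]=[1, 3, 0, 0]
Event 7: SEND 3->1: VV[3][3]++ -> VV[3]=[0, 0, 0, 3], msg_vec=[0, 0, 0, 3]; VV[1]=max(VV[1],msg_vec) then VV[1][1]++ -> VV[1]=[0, 4, 0, 3]
Event 8: SEND 3->1: VV[3][3]++ -> VV[3]=[0, 0, 0, 4], msg_vec=[0, 0, 0, 4]; VV[1]=max(VV[1],msg_vec) then VV[1][1]++ -> VV[1]=[0, 5, 0, 4]
Event 5 stamp: [0, 2, 0, 0]
Event 6 stamp: [0, 3, 0, 0]
[0, 2, 0, 0] <= [0, 3, 0, 0]? True
[0, 3, 0, 0] <= [0, 2, 0, 0]? False
Relation: before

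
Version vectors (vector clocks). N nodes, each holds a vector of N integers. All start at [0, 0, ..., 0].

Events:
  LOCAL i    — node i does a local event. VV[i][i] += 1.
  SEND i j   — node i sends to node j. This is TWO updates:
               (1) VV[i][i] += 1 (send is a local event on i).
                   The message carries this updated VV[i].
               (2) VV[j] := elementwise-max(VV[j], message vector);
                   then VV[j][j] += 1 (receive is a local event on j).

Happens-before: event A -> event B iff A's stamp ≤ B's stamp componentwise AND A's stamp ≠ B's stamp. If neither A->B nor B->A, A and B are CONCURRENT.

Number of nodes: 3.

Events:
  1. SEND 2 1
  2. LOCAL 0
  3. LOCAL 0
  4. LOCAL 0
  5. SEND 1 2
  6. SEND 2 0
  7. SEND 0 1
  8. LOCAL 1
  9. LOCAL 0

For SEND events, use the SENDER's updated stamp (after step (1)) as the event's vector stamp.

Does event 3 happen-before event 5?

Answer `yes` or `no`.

Initial: VV[0]=[0, 0, 0]
Initial: VV[1]=[0, 0, 0]
Initial: VV[2]=[0, 0, 0]
Event 1: SEND 2->1: VV[2][2]++ -> VV[2]=[0, 0, 1], msg_vec=[0, 0, 1]; VV[1]=max(VV[1],msg_vec) then VV[1][1]++ -> VV[1]=[0, 1, 1]
Event 2: LOCAL 0: VV[0][0]++ -> VV[0]=[1, 0, 0]
Event 3: LOCAL 0: VV[0][0]++ -> VV[0]=[2, 0, 0]
Event 4: LOCAL 0: VV[0][0]++ -> VV[0]=[3, 0, 0]
Event 5: SEND 1->2: VV[1][1]++ -> VV[1]=[0, 2, 1], msg_vec=[0, 2, 1]; VV[2]=max(VV[2],msg_vec) then VV[2][2]++ -> VV[2]=[0, 2, 2]
Event 6: SEND 2->0: VV[2][2]++ -> VV[2]=[0, 2, 3], msg_vec=[0, 2, 3]; VV[0]=max(VV[0],msg_vec) then VV[0][0]++ -> VV[0]=[4, 2, 3]
Event 7: SEND 0->1: VV[0][0]++ -> VV[0]=[5, 2, 3], msg_vec=[5, 2, 3]; VV[1]=max(VV[1],msg_vec) then VV[1][1]++ -> VV[1]=[5, 3, 3]
Event 8: LOCAL 1: VV[1][1]++ -> VV[1]=[5, 4, 3]
Event 9: LOCAL 0: VV[0][0]++ -> VV[0]=[6, 2, 3]
Event 3 stamp: [2, 0, 0]
Event 5 stamp: [0, 2, 1]
[2, 0, 0] <= [0, 2, 1]? False. Equal? False. Happens-before: False

Answer: no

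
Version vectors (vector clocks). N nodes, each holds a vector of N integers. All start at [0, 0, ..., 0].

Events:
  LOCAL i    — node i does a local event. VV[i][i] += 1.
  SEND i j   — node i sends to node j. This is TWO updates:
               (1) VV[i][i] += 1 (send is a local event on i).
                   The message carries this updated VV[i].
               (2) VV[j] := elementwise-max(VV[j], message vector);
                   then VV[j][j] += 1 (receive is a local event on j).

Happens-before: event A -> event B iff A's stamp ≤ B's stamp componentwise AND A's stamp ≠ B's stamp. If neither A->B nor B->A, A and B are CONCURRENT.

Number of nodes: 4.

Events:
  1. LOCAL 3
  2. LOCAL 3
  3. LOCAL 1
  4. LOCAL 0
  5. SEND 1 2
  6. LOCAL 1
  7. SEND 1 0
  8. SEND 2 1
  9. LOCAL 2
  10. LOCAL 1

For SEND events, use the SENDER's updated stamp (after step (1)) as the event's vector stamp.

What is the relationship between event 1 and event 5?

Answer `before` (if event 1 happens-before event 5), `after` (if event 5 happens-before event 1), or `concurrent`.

Answer: concurrent

Derivation:
Initial: VV[0]=[0, 0, 0, 0]
Initial: VV[1]=[0, 0, 0, 0]
Initial: VV[2]=[0, 0, 0, 0]
Initial: VV[3]=[0, 0, 0, 0]
Event 1: LOCAL 3: VV[3][3]++ -> VV[3]=[0, 0, 0, 1]
Event 2: LOCAL 3: VV[3][3]++ -> VV[3]=[0, 0, 0, 2]
Event 3: LOCAL 1: VV[1][1]++ -> VV[1]=[0, 1, 0, 0]
Event 4: LOCAL 0: VV[0][0]++ -> VV[0]=[1, 0, 0, 0]
Event 5: SEND 1->2: VV[1][1]++ -> VV[1]=[0, 2, 0, 0], msg_vec=[0, 2, 0, 0]; VV[2]=max(VV[2],msg_vec) then VV[2][2]++ -> VV[2]=[0, 2, 1, 0]
Event 6: LOCAL 1: VV[1][1]++ -> VV[1]=[0, 3, 0, 0]
Event 7: SEND 1->0: VV[1][1]++ -> VV[1]=[0, 4, 0, 0], msg_vec=[0, 4, 0, 0]; VV[0]=max(VV[0],msg_vec) then VV[0][0]++ -> VV[0]=[2, 4, 0, 0]
Event 8: SEND 2->1: VV[2][2]++ -> VV[2]=[0, 2, 2, 0], msg_vec=[0, 2, 2, 0]; VV[1]=max(VV[1],msg_vec) then VV[1][1]++ -> VV[1]=[0, 5, 2, 0]
Event 9: LOCAL 2: VV[2][2]++ -> VV[2]=[0, 2, 3, 0]
Event 10: LOCAL 1: VV[1][1]++ -> VV[1]=[0, 6, 2, 0]
Event 1 stamp: [0, 0, 0, 1]
Event 5 stamp: [0, 2, 0, 0]
[0, 0, 0, 1] <= [0, 2, 0, 0]? False
[0, 2, 0, 0] <= [0, 0, 0, 1]? False
Relation: concurrent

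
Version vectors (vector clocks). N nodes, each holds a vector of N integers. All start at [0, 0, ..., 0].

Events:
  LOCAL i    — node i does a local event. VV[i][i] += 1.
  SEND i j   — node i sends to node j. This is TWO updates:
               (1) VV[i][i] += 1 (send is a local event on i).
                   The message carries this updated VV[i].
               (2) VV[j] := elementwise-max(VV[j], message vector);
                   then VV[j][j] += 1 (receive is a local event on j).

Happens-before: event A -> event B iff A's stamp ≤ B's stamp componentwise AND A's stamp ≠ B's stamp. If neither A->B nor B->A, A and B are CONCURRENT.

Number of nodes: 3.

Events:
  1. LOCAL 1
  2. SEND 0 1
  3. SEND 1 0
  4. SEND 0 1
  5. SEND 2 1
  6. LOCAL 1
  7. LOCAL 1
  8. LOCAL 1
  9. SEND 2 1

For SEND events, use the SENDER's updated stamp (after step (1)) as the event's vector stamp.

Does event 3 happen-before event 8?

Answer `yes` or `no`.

Answer: yes

Derivation:
Initial: VV[0]=[0, 0, 0]
Initial: VV[1]=[0, 0, 0]
Initial: VV[2]=[0, 0, 0]
Event 1: LOCAL 1: VV[1][1]++ -> VV[1]=[0, 1, 0]
Event 2: SEND 0->1: VV[0][0]++ -> VV[0]=[1, 0, 0], msg_vec=[1, 0, 0]; VV[1]=max(VV[1],msg_vec) then VV[1][1]++ -> VV[1]=[1, 2, 0]
Event 3: SEND 1->0: VV[1][1]++ -> VV[1]=[1, 3, 0], msg_vec=[1, 3, 0]; VV[0]=max(VV[0],msg_vec) then VV[0][0]++ -> VV[0]=[2, 3, 0]
Event 4: SEND 0->1: VV[0][0]++ -> VV[0]=[3, 3, 0], msg_vec=[3, 3, 0]; VV[1]=max(VV[1],msg_vec) then VV[1][1]++ -> VV[1]=[3, 4, 0]
Event 5: SEND 2->1: VV[2][2]++ -> VV[2]=[0, 0, 1], msg_vec=[0, 0, 1]; VV[1]=max(VV[1],msg_vec) then VV[1][1]++ -> VV[1]=[3, 5, 1]
Event 6: LOCAL 1: VV[1][1]++ -> VV[1]=[3, 6, 1]
Event 7: LOCAL 1: VV[1][1]++ -> VV[1]=[3, 7, 1]
Event 8: LOCAL 1: VV[1][1]++ -> VV[1]=[3, 8, 1]
Event 9: SEND 2->1: VV[2][2]++ -> VV[2]=[0, 0, 2], msg_vec=[0, 0, 2]; VV[1]=max(VV[1],msg_vec) then VV[1][1]++ -> VV[1]=[3, 9, 2]
Event 3 stamp: [1, 3, 0]
Event 8 stamp: [3, 8, 1]
[1, 3, 0] <= [3, 8, 1]? True. Equal? False. Happens-before: True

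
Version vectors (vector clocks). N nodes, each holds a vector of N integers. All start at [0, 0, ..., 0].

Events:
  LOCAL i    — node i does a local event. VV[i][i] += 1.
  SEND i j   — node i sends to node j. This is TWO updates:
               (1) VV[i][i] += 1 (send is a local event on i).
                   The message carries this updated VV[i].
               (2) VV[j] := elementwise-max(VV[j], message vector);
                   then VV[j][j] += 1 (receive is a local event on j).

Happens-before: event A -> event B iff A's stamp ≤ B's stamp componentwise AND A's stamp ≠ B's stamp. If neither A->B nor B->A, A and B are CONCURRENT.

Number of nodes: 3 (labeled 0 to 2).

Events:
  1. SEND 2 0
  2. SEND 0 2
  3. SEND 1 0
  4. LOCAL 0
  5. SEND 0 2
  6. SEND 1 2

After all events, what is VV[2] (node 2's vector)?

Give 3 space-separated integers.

Answer: 5 2 4

Derivation:
Initial: VV[0]=[0, 0, 0]
Initial: VV[1]=[0, 0, 0]
Initial: VV[2]=[0, 0, 0]
Event 1: SEND 2->0: VV[2][2]++ -> VV[2]=[0, 0, 1], msg_vec=[0, 0, 1]; VV[0]=max(VV[0],msg_vec) then VV[0][0]++ -> VV[0]=[1, 0, 1]
Event 2: SEND 0->2: VV[0][0]++ -> VV[0]=[2, 0, 1], msg_vec=[2, 0, 1]; VV[2]=max(VV[2],msg_vec) then VV[2][2]++ -> VV[2]=[2, 0, 2]
Event 3: SEND 1->0: VV[1][1]++ -> VV[1]=[0, 1, 0], msg_vec=[0, 1, 0]; VV[0]=max(VV[0],msg_vec) then VV[0][0]++ -> VV[0]=[3, 1, 1]
Event 4: LOCAL 0: VV[0][0]++ -> VV[0]=[4, 1, 1]
Event 5: SEND 0->2: VV[0][0]++ -> VV[0]=[5, 1, 1], msg_vec=[5, 1, 1]; VV[2]=max(VV[2],msg_vec) then VV[2][2]++ -> VV[2]=[5, 1, 3]
Event 6: SEND 1->2: VV[1][1]++ -> VV[1]=[0, 2, 0], msg_vec=[0, 2, 0]; VV[2]=max(VV[2],msg_vec) then VV[2][2]++ -> VV[2]=[5, 2, 4]
Final vectors: VV[0]=[5, 1, 1]; VV[1]=[0, 2, 0]; VV[2]=[5, 2, 4]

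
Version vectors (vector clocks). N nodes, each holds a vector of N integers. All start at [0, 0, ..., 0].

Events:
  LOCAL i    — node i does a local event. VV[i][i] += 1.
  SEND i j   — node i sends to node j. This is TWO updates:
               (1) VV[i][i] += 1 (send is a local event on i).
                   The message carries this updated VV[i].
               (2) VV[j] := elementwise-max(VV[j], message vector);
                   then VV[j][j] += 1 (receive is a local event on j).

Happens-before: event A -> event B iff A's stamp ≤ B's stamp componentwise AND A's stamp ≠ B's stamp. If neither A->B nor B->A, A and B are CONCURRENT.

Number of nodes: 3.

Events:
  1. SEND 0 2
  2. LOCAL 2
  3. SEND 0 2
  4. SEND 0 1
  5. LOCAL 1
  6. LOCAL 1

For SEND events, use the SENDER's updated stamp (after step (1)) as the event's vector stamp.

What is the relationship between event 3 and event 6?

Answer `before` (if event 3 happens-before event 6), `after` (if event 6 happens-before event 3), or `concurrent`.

Initial: VV[0]=[0, 0, 0]
Initial: VV[1]=[0, 0, 0]
Initial: VV[2]=[0, 0, 0]
Event 1: SEND 0->2: VV[0][0]++ -> VV[0]=[1, 0, 0], msg_vec=[1, 0, 0]; VV[2]=max(VV[2],msg_vec) then VV[2][2]++ -> VV[2]=[1, 0, 1]
Event 2: LOCAL 2: VV[2][2]++ -> VV[2]=[1, 0, 2]
Event 3: SEND 0->2: VV[0][0]++ -> VV[0]=[2, 0, 0], msg_vec=[2, 0, 0]; VV[2]=max(VV[2],msg_vec) then VV[2][2]++ -> VV[2]=[2, 0, 3]
Event 4: SEND 0->1: VV[0][0]++ -> VV[0]=[3, 0, 0], msg_vec=[3, 0, 0]; VV[1]=max(VV[1],msg_vec) then VV[1][1]++ -> VV[1]=[3, 1, 0]
Event 5: LOCAL 1: VV[1][1]++ -> VV[1]=[3, 2, 0]
Event 6: LOCAL 1: VV[1][1]++ -> VV[1]=[3, 3, 0]
Event 3 stamp: [2, 0, 0]
Event 6 stamp: [3, 3, 0]
[2, 0, 0] <= [3, 3, 0]? True
[3, 3, 0] <= [2, 0, 0]? False
Relation: before

Answer: before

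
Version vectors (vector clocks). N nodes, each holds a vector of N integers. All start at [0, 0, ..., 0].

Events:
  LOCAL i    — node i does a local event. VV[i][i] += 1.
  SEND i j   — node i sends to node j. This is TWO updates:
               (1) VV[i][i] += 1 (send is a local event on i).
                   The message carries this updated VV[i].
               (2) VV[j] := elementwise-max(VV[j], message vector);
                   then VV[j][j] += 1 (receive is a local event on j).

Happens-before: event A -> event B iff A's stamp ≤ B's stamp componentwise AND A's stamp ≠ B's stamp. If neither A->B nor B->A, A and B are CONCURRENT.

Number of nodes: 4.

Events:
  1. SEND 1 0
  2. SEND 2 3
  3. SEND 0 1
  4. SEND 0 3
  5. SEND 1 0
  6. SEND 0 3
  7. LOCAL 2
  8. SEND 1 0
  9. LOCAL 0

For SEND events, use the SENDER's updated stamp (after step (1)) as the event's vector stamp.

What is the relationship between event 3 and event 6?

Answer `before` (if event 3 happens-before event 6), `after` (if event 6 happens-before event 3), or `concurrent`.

Answer: before

Derivation:
Initial: VV[0]=[0, 0, 0, 0]
Initial: VV[1]=[0, 0, 0, 0]
Initial: VV[2]=[0, 0, 0, 0]
Initial: VV[3]=[0, 0, 0, 0]
Event 1: SEND 1->0: VV[1][1]++ -> VV[1]=[0, 1, 0, 0], msg_vec=[0, 1, 0, 0]; VV[0]=max(VV[0],msg_vec) then VV[0][0]++ -> VV[0]=[1, 1, 0, 0]
Event 2: SEND 2->3: VV[2][2]++ -> VV[2]=[0, 0, 1, 0], msg_vec=[0, 0, 1, 0]; VV[3]=max(VV[3],msg_vec) then VV[3][3]++ -> VV[3]=[0, 0, 1, 1]
Event 3: SEND 0->1: VV[0][0]++ -> VV[0]=[2, 1, 0, 0], msg_vec=[2, 1, 0, 0]; VV[1]=max(VV[1],msg_vec) then VV[1][1]++ -> VV[1]=[2, 2, 0, 0]
Event 4: SEND 0->3: VV[0][0]++ -> VV[0]=[3, 1, 0, 0], msg_vec=[3, 1, 0, 0]; VV[3]=max(VV[3],msg_vec) then VV[3][3]++ -> VV[3]=[3, 1, 1, 2]
Event 5: SEND 1->0: VV[1][1]++ -> VV[1]=[2, 3, 0, 0], msg_vec=[2, 3, 0, 0]; VV[0]=max(VV[0],msg_vec) then VV[0][0]++ -> VV[0]=[4, 3, 0, 0]
Event 6: SEND 0->3: VV[0][0]++ -> VV[0]=[5, 3, 0, 0], msg_vec=[5, 3, 0, 0]; VV[3]=max(VV[3],msg_vec) then VV[3][3]++ -> VV[3]=[5, 3, 1, 3]
Event 7: LOCAL 2: VV[2][2]++ -> VV[2]=[0, 0, 2, 0]
Event 8: SEND 1->0: VV[1][1]++ -> VV[1]=[2, 4, 0, 0], msg_vec=[2, 4, 0, 0]; VV[0]=max(VV[0],msg_vec) then VV[0][0]++ -> VV[0]=[6, 4, 0, 0]
Event 9: LOCAL 0: VV[0][0]++ -> VV[0]=[7, 4, 0, 0]
Event 3 stamp: [2, 1, 0, 0]
Event 6 stamp: [5, 3, 0, 0]
[2, 1, 0, 0] <= [5, 3, 0, 0]? True
[5, 3, 0, 0] <= [2, 1, 0, 0]? False
Relation: before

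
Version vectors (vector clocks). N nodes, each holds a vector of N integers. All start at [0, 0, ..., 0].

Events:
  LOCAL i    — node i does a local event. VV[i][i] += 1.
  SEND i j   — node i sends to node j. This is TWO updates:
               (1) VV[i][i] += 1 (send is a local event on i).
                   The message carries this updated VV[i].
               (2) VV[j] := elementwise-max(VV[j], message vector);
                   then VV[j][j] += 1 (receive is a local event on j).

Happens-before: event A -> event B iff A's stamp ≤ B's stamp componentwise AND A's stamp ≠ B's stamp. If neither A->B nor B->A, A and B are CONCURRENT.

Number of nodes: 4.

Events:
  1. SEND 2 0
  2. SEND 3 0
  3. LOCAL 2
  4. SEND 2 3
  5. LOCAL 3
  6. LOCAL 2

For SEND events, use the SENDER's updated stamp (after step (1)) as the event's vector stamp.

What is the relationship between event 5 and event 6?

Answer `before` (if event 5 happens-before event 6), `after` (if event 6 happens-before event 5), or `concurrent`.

Initial: VV[0]=[0, 0, 0, 0]
Initial: VV[1]=[0, 0, 0, 0]
Initial: VV[2]=[0, 0, 0, 0]
Initial: VV[3]=[0, 0, 0, 0]
Event 1: SEND 2->0: VV[2][2]++ -> VV[2]=[0, 0, 1, 0], msg_vec=[0, 0, 1, 0]; VV[0]=max(VV[0],msg_vec) then VV[0][0]++ -> VV[0]=[1, 0, 1, 0]
Event 2: SEND 3->0: VV[3][3]++ -> VV[3]=[0, 0, 0, 1], msg_vec=[0, 0, 0, 1]; VV[0]=max(VV[0],msg_vec) then VV[0][0]++ -> VV[0]=[2, 0, 1, 1]
Event 3: LOCAL 2: VV[2][2]++ -> VV[2]=[0, 0, 2, 0]
Event 4: SEND 2->3: VV[2][2]++ -> VV[2]=[0, 0, 3, 0], msg_vec=[0, 0, 3, 0]; VV[3]=max(VV[3],msg_vec) then VV[3][3]++ -> VV[3]=[0, 0, 3, 2]
Event 5: LOCAL 3: VV[3][3]++ -> VV[3]=[0, 0, 3, 3]
Event 6: LOCAL 2: VV[2][2]++ -> VV[2]=[0, 0, 4, 0]
Event 5 stamp: [0, 0, 3, 3]
Event 6 stamp: [0, 0, 4, 0]
[0, 0, 3, 3] <= [0, 0, 4, 0]? False
[0, 0, 4, 0] <= [0, 0, 3, 3]? False
Relation: concurrent

Answer: concurrent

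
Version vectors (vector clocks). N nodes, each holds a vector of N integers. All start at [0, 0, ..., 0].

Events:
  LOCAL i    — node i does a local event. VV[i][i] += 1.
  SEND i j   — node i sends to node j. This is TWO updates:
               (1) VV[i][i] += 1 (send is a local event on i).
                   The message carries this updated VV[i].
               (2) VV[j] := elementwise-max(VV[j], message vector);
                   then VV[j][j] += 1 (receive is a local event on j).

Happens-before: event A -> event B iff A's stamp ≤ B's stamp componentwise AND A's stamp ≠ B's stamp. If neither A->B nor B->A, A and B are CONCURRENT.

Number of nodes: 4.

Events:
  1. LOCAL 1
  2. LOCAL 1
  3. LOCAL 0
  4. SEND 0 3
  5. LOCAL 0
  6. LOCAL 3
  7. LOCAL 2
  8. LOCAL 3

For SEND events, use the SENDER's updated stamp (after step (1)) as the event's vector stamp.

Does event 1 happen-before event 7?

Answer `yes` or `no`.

Answer: no

Derivation:
Initial: VV[0]=[0, 0, 0, 0]
Initial: VV[1]=[0, 0, 0, 0]
Initial: VV[2]=[0, 0, 0, 0]
Initial: VV[3]=[0, 0, 0, 0]
Event 1: LOCAL 1: VV[1][1]++ -> VV[1]=[0, 1, 0, 0]
Event 2: LOCAL 1: VV[1][1]++ -> VV[1]=[0, 2, 0, 0]
Event 3: LOCAL 0: VV[0][0]++ -> VV[0]=[1, 0, 0, 0]
Event 4: SEND 0->3: VV[0][0]++ -> VV[0]=[2, 0, 0, 0], msg_vec=[2, 0, 0, 0]; VV[3]=max(VV[3],msg_vec) then VV[3][3]++ -> VV[3]=[2, 0, 0, 1]
Event 5: LOCAL 0: VV[0][0]++ -> VV[0]=[3, 0, 0, 0]
Event 6: LOCAL 3: VV[3][3]++ -> VV[3]=[2, 0, 0, 2]
Event 7: LOCAL 2: VV[2][2]++ -> VV[2]=[0, 0, 1, 0]
Event 8: LOCAL 3: VV[3][3]++ -> VV[3]=[2, 0, 0, 3]
Event 1 stamp: [0, 1, 0, 0]
Event 7 stamp: [0, 0, 1, 0]
[0, 1, 0, 0] <= [0, 0, 1, 0]? False. Equal? False. Happens-before: False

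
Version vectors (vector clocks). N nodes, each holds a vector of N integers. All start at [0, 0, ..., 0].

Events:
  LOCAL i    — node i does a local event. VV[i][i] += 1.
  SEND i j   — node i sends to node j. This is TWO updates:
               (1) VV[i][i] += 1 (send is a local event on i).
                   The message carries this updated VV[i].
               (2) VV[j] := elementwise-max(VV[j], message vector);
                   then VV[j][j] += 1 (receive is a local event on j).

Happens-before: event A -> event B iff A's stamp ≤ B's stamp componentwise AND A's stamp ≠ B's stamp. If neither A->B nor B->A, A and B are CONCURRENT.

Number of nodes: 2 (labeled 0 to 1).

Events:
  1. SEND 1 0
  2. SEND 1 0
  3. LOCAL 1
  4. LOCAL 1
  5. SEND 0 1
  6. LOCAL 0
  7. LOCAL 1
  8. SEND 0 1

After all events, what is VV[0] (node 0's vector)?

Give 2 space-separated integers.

Initial: VV[0]=[0, 0]
Initial: VV[1]=[0, 0]
Event 1: SEND 1->0: VV[1][1]++ -> VV[1]=[0, 1], msg_vec=[0, 1]; VV[0]=max(VV[0],msg_vec) then VV[0][0]++ -> VV[0]=[1, 1]
Event 2: SEND 1->0: VV[1][1]++ -> VV[1]=[0, 2], msg_vec=[0, 2]; VV[0]=max(VV[0],msg_vec) then VV[0][0]++ -> VV[0]=[2, 2]
Event 3: LOCAL 1: VV[1][1]++ -> VV[1]=[0, 3]
Event 4: LOCAL 1: VV[1][1]++ -> VV[1]=[0, 4]
Event 5: SEND 0->1: VV[0][0]++ -> VV[0]=[3, 2], msg_vec=[3, 2]; VV[1]=max(VV[1],msg_vec) then VV[1][1]++ -> VV[1]=[3, 5]
Event 6: LOCAL 0: VV[0][0]++ -> VV[0]=[4, 2]
Event 7: LOCAL 1: VV[1][1]++ -> VV[1]=[3, 6]
Event 8: SEND 0->1: VV[0][0]++ -> VV[0]=[5, 2], msg_vec=[5, 2]; VV[1]=max(VV[1],msg_vec) then VV[1][1]++ -> VV[1]=[5, 7]
Final vectors: VV[0]=[5, 2]; VV[1]=[5, 7]

Answer: 5 2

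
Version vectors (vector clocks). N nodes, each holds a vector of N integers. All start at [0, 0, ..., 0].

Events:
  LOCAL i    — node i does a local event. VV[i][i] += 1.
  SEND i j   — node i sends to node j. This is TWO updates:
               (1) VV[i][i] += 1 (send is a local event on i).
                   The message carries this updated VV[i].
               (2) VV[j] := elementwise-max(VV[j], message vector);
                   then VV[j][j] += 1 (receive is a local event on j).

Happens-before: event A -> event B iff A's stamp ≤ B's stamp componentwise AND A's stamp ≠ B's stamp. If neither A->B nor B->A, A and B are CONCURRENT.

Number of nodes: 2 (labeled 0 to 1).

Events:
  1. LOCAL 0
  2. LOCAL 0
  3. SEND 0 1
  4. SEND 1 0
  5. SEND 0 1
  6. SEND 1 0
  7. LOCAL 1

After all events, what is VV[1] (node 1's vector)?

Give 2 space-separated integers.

Answer: 5 5

Derivation:
Initial: VV[0]=[0, 0]
Initial: VV[1]=[0, 0]
Event 1: LOCAL 0: VV[0][0]++ -> VV[0]=[1, 0]
Event 2: LOCAL 0: VV[0][0]++ -> VV[0]=[2, 0]
Event 3: SEND 0->1: VV[0][0]++ -> VV[0]=[3, 0], msg_vec=[3, 0]; VV[1]=max(VV[1],msg_vec) then VV[1][1]++ -> VV[1]=[3, 1]
Event 4: SEND 1->0: VV[1][1]++ -> VV[1]=[3, 2], msg_vec=[3, 2]; VV[0]=max(VV[0],msg_vec) then VV[0][0]++ -> VV[0]=[4, 2]
Event 5: SEND 0->1: VV[0][0]++ -> VV[0]=[5, 2], msg_vec=[5, 2]; VV[1]=max(VV[1],msg_vec) then VV[1][1]++ -> VV[1]=[5, 3]
Event 6: SEND 1->0: VV[1][1]++ -> VV[1]=[5, 4], msg_vec=[5, 4]; VV[0]=max(VV[0],msg_vec) then VV[0][0]++ -> VV[0]=[6, 4]
Event 7: LOCAL 1: VV[1][1]++ -> VV[1]=[5, 5]
Final vectors: VV[0]=[6, 4]; VV[1]=[5, 5]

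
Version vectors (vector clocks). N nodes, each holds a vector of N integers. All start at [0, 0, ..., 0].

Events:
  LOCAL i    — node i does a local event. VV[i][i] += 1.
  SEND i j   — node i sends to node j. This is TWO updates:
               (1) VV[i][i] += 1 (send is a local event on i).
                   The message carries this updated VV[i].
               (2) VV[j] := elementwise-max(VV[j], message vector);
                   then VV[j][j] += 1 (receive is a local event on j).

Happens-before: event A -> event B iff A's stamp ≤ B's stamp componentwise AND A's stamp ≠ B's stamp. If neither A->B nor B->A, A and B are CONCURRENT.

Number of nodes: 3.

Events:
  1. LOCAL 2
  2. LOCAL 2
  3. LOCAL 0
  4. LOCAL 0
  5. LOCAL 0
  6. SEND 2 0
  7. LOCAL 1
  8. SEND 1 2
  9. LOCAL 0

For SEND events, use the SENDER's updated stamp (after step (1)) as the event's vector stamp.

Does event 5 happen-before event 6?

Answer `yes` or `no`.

Initial: VV[0]=[0, 0, 0]
Initial: VV[1]=[0, 0, 0]
Initial: VV[2]=[0, 0, 0]
Event 1: LOCAL 2: VV[2][2]++ -> VV[2]=[0, 0, 1]
Event 2: LOCAL 2: VV[2][2]++ -> VV[2]=[0, 0, 2]
Event 3: LOCAL 0: VV[0][0]++ -> VV[0]=[1, 0, 0]
Event 4: LOCAL 0: VV[0][0]++ -> VV[0]=[2, 0, 0]
Event 5: LOCAL 0: VV[0][0]++ -> VV[0]=[3, 0, 0]
Event 6: SEND 2->0: VV[2][2]++ -> VV[2]=[0, 0, 3], msg_vec=[0, 0, 3]; VV[0]=max(VV[0],msg_vec) then VV[0][0]++ -> VV[0]=[4, 0, 3]
Event 7: LOCAL 1: VV[1][1]++ -> VV[1]=[0, 1, 0]
Event 8: SEND 1->2: VV[1][1]++ -> VV[1]=[0, 2, 0], msg_vec=[0, 2, 0]; VV[2]=max(VV[2],msg_vec) then VV[2][2]++ -> VV[2]=[0, 2, 4]
Event 9: LOCAL 0: VV[0][0]++ -> VV[0]=[5, 0, 3]
Event 5 stamp: [3, 0, 0]
Event 6 stamp: [0, 0, 3]
[3, 0, 0] <= [0, 0, 3]? False. Equal? False. Happens-before: False

Answer: no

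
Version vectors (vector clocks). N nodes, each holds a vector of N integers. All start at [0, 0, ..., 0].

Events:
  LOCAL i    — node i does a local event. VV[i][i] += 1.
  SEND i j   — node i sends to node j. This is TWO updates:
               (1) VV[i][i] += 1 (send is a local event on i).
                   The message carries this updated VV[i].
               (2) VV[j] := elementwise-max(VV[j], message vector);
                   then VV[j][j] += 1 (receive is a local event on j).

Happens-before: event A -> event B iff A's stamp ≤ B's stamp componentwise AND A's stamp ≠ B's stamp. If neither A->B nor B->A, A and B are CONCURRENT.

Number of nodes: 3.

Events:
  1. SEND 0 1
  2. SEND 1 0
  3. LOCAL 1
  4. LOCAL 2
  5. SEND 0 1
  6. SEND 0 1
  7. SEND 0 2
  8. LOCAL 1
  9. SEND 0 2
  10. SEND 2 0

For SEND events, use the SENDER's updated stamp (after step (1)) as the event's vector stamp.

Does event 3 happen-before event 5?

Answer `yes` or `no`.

Answer: no

Derivation:
Initial: VV[0]=[0, 0, 0]
Initial: VV[1]=[0, 0, 0]
Initial: VV[2]=[0, 0, 0]
Event 1: SEND 0->1: VV[0][0]++ -> VV[0]=[1, 0, 0], msg_vec=[1, 0, 0]; VV[1]=max(VV[1],msg_vec) then VV[1][1]++ -> VV[1]=[1, 1, 0]
Event 2: SEND 1->0: VV[1][1]++ -> VV[1]=[1, 2, 0], msg_vec=[1, 2, 0]; VV[0]=max(VV[0],msg_vec) then VV[0][0]++ -> VV[0]=[2, 2, 0]
Event 3: LOCAL 1: VV[1][1]++ -> VV[1]=[1, 3, 0]
Event 4: LOCAL 2: VV[2][2]++ -> VV[2]=[0, 0, 1]
Event 5: SEND 0->1: VV[0][0]++ -> VV[0]=[3, 2, 0], msg_vec=[3, 2, 0]; VV[1]=max(VV[1],msg_vec) then VV[1][1]++ -> VV[1]=[3, 4, 0]
Event 6: SEND 0->1: VV[0][0]++ -> VV[0]=[4, 2, 0], msg_vec=[4, 2, 0]; VV[1]=max(VV[1],msg_vec) then VV[1][1]++ -> VV[1]=[4, 5, 0]
Event 7: SEND 0->2: VV[0][0]++ -> VV[0]=[5, 2, 0], msg_vec=[5, 2, 0]; VV[2]=max(VV[2],msg_vec) then VV[2][2]++ -> VV[2]=[5, 2, 2]
Event 8: LOCAL 1: VV[1][1]++ -> VV[1]=[4, 6, 0]
Event 9: SEND 0->2: VV[0][0]++ -> VV[0]=[6, 2, 0], msg_vec=[6, 2, 0]; VV[2]=max(VV[2],msg_vec) then VV[2][2]++ -> VV[2]=[6, 2, 3]
Event 10: SEND 2->0: VV[2][2]++ -> VV[2]=[6, 2, 4], msg_vec=[6, 2, 4]; VV[0]=max(VV[0],msg_vec) then VV[0][0]++ -> VV[0]=[7, 2, 4]
Event 3 stamp: [1, 3, 0]
Event 5 stamp: [3, 2, 0]
[1, 3, 0] <= [3, 2, 0]? False. Equal? False. Happens-before: False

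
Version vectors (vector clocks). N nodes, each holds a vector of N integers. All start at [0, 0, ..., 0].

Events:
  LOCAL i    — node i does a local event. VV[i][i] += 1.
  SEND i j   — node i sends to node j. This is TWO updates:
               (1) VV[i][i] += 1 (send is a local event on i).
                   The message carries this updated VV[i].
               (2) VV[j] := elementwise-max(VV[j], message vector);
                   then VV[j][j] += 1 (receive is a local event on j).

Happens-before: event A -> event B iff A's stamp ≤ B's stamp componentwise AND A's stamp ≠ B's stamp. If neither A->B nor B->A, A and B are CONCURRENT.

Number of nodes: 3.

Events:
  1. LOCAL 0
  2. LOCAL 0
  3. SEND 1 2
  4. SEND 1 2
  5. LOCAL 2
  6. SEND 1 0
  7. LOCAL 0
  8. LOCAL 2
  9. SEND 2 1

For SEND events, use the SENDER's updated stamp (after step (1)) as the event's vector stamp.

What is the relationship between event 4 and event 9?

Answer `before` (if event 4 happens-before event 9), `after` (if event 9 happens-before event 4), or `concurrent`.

Initial: VV[0]=[0, 0, 0]
Initial: VV[1]=[0, 0, 0]
Initial: VV[2]=[0, 0, 0]
Event 1: LOCAL 0: VV[0][0]++ -> VV[0]=[1, 0, 0]
Event 2: LOCAL 0: VV[0][0]++ -> VV[0]=[2, 0, 0]
Event 3: SEND 1->2: VV[1][1]++ -> VV[1]=[0, 1, 0], msg_vec=[0, 1, 0]; VV[2]=max(VV[2],msg_vec) then VV[2][2]++ -> VV[2]=[0, 1, 1]
Event 4: SEND 1->2: VV[1][1]++ -> VV[1]=[0, 2, 0], msg_vec=[0, 2, 0]; VV[2]=max(VV[2],msg_vec) then VV[2][2]++ -> VV[2]=[0, 2, 2]
Event 5: LOCAL 2: VV[2][2]++ -> VV[2]=[0, 2, 3]
Event 6: SEND 1->0: VV[1][1]++ -> VV[1]=[0, 3, 0], msg_vec=[0, 3, 0]; VV[0]=max(VV[0],msg_vec) then VV[0][0]++ -> VV[0]=[3, 3, 0]
Event 7: LOCAL 0: VV[0][0]++ -> VV[0]=[4, 3, 0]
Event 8: LOCAL 2: VV[2][2]++ -> VV[2]=[0, 2, 4]
Event 9: SEND 2->1: VV[2][2]++ -> VV[2]=[0, 2, 5], msg_vec=[0, 2, 5]; VV[1]=max(VV[1],msg_vec) then VV[1][1]++ -> VV[1]=[0, 4, 5]
Event 4 stamp: [0, 2, 0]
Event 9 stamp: [0, 2, 5]
[0, 2, 0] <= [0, 2, 5]? True
[0, 2, 5] <= [0, 2, 0]? False
Relation: before

Answer: before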